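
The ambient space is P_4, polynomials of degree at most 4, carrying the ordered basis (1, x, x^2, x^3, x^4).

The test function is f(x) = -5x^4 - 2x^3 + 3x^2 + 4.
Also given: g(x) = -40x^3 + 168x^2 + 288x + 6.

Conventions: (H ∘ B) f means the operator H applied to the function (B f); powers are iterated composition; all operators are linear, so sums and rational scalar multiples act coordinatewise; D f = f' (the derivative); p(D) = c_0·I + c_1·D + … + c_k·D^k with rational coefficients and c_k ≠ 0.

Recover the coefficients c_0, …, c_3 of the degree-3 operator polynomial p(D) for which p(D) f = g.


p(D) = 2·D − 3·D^2 − 2·D^3, i.e. c_0 = 0, c_1 = 2, c_2 = -3, c_3 = -2

D^0 f = -5x^4 - 2x^3 + 3x^2 + 4
D^1 f = -20x^3 - 6x^2 + 6x
D^2 f = -60x^2 - 12x + 6
D^3 f = -120x - 12
matching coefficients of g against c_0 f + c_1 Df + … from the top degree down determines the c_i
solution: c_0 = 0, c_1 = 2, c_2 = -3, c_3 = -2


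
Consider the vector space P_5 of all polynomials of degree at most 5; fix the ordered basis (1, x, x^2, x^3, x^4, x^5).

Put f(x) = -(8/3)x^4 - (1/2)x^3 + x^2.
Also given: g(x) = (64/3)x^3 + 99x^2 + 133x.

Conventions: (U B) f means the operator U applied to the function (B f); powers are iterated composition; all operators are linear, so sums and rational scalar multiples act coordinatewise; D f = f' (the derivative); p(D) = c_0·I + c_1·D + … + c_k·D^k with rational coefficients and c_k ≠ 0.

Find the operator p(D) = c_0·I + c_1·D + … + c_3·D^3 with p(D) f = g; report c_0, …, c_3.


D^0 f = -(8/3)x^4 - (1/2)x^3 + x^2
D^1 f = -(32/3)x^3 - (3/2)x^2 + 2x
D^2 f = -32x^2 - 3x + 2
D^3 f = -64x - 3
matching coefficients of g against c_0 f + c_1 Df + … from the top degree down determines the c_i
solution: c_0 = 0, c_1 = -2, c_2 = -3, c_3 = -2

p(D) = -2·D − 3·D^2 − 2·D^3, i.e. c_0 = 0, c_1 = -2, c_2 = -3, c_3 = -2


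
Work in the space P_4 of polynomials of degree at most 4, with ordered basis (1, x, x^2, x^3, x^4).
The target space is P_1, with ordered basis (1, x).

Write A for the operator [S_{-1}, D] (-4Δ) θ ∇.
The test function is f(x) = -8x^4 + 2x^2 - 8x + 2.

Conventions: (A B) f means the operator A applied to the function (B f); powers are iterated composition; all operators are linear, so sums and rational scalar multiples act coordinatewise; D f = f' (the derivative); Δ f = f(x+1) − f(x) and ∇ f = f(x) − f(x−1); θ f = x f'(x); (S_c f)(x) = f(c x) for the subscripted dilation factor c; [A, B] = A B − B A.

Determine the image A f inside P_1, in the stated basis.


the image equals g(x) = -4608x + 768

∇ f = -32x^3 + 48x^2 - 28x - 2
θ ∇ f = -96x^3 + 96x^2 - 28x
Δ (θ ∇) f = -288x^2 - 96x - 28
(-4Δ) (θ ∇) f = 1152x^2 + 384x + 112
D (-4Δ) (θ ∇) f = 2304x + 384
S_{-1} D (-4Δ) (θ ∇) f = -2304x + 384
S_{-1} (-4Δ) (θ ∇) f = 1152x^2 - 384x + 112
D S_{-1} (-4Δ) (θ ∇) f = 2304x - 384
[S_{-1}, D] (-4Δ) (θ ∇) f = -4608x + 768


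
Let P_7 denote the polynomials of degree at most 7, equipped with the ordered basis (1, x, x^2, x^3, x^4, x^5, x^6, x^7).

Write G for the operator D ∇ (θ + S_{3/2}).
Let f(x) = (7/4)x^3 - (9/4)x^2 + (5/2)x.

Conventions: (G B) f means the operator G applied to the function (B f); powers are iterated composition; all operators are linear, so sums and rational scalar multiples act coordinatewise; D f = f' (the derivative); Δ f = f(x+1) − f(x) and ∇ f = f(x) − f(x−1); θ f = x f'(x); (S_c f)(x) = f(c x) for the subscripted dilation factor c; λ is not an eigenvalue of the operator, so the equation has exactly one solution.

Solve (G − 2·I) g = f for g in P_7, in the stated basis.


write g with unknown coordinates in the stated basis and equate coefficients in (G − 2·I) g = f
solving from the highest basis element down gives g = -(7/8)x^3 + (9/8)x^2 - (1151/64)x + 1683/128
check: G g = -(1071/32)x + 1683/64
so G g − 2·g = (7/4)x^3 - (9/4)x^2 + (5/2)x = f ✓

the result is g(x) = -(7/8)x^3 + (9/8)x^2 - (1151/64)x + 1683/128


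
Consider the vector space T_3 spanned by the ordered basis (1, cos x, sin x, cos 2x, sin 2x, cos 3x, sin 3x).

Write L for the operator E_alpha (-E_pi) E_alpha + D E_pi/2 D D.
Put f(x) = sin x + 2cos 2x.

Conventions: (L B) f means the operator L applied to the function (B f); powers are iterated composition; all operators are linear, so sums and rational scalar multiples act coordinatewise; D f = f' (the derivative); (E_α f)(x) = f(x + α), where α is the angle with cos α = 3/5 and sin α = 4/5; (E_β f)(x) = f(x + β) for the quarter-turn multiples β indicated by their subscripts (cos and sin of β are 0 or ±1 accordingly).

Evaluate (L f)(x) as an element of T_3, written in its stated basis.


the image equals g(x) = (24/25)cos x + (18/25)sin x + (1054/625)cos 2x - (10672/625)sin 2x

E_alpha f = (4/5)cos x + (3/5)sin x - (14/25)cos 2x - (48/25)sin 2x
E_pi E_alpha f = -(4/5)cos x - (3/5)sin x - (14/25)cos 2x - (48/25)sin 2x
(-E_pi) E_alpha f = (4/5)cos x + (3/5)sin x + (14/25)cos 2x + (48/25)sin 2x
E_alpha (-E_pi) E_alpha f = (24/25)cos x - (7/25)sin x + (1054/625)cos 2x - (672/625)sin 2x
D f = cos x - 4sin 2x
D D f = -sin x - 8cos 2x
E_pi/2 (D D) f = -cos x + 8cos 2x
D E_pi/2 (D D) f = sin x - 16sin 2x
(E_alpha (-E_pi) E_alpha + D E_pi/2 D D) f = (24/25)cos x + (18/25)sin x + (1054/625)cos 2x - (10672/625)sin 2x


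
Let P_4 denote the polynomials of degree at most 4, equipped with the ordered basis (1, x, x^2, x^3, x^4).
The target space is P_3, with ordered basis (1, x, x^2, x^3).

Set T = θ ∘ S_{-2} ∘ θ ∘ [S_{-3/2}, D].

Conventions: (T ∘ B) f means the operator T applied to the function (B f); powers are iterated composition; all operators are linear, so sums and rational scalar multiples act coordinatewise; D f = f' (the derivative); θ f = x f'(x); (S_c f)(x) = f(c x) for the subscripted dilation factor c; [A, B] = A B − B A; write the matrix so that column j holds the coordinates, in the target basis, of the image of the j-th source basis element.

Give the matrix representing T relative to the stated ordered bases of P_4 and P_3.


image of 1: 0
image of x: 0
image of x^2: 15x
image of x^3: 270x^2
image of x^4: 2430x^3
each image's coordinates form column j of the matrix

the matrix is [[0, 0, 0, 0, 0]; [0, 0, 15, 0, 0]; [0, 0, 0, 270, 0]; [0, 0, 0, 0, 2430]] (rows listed top to bottom)


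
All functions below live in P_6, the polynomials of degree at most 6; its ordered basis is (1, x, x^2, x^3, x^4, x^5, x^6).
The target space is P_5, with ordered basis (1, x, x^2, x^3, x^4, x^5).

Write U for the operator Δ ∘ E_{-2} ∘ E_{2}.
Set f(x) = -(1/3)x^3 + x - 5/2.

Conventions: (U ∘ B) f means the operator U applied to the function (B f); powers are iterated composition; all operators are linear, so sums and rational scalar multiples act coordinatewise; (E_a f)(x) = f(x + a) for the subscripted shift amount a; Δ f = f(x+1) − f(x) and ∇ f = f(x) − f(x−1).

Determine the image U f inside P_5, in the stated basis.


E_{2} f = -(1/3)x^3 - 2x^2 - 3x - 19/6
E_{-2} E_{2} f = -(1/3)x^3 + x - 5/2
Δ E_{-2} E_{2} f = -x^2 - x + 2/3

the result is g(x) = -x^2 - x + 2/3


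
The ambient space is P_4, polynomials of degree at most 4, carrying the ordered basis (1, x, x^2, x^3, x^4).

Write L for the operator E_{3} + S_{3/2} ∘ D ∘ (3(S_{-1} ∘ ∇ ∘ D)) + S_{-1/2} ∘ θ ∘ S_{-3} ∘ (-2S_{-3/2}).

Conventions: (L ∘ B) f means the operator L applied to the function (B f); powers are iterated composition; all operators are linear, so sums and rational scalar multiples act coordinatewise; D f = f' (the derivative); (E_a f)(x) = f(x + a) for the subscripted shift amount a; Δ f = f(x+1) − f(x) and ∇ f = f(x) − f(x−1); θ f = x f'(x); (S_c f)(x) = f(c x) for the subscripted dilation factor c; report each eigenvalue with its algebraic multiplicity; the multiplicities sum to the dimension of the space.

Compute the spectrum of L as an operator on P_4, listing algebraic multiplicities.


λ = -6529/32 (multiplicity 1), λ = -77/4 (multiplicity 1), λ = 1 (multiplicity 1), λ = 11/2 (multiplicity 1), λ = 2219/32 (multiplicity 1)

image of 1: 1
image of x: (11/2)x + 3
image of x^2: -(77/4)x^2 + 6x + 9
image of x^3: (2219/32)x^3 + 9x^2 + 27x + 9
image of x^4: -(6529/32)x^4 + 12x^3 + 54x^2 + 216x + 117
the matrix is upper triangular; its diagonal is (1, 11/2, -77/4, 2219/32, -6529/32)
for a triangular matrix the eigenvalues are the diagonal entries, with algebraic multiplicity their repetition count


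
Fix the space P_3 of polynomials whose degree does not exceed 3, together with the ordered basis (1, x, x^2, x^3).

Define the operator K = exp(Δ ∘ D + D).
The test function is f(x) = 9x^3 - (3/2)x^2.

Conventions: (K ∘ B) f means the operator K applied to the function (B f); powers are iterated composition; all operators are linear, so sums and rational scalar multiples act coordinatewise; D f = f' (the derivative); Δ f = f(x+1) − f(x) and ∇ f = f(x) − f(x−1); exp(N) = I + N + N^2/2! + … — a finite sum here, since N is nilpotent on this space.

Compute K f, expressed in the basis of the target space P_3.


the image equals g(x) = 9x^3 + (51/2)x^2 + 78x + 171/2

order-1 term: 27x^2 + 51x + 24
order-2 term: 27x + 105/2
order-3 term: 9
the series for exp(Δ ∘ D + D) f terminates at order 3
exp(Δ ∘ D + D) f = 9x^3 + (51/2)x^2 + 78x + 171/2


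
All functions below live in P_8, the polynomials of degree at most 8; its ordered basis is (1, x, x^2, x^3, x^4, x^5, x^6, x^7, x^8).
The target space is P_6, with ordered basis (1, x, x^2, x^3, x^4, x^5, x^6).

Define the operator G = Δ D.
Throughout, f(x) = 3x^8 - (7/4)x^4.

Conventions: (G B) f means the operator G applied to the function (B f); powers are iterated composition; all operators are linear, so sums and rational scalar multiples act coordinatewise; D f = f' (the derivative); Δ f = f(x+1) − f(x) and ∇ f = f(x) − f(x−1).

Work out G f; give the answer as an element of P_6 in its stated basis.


D f = 24x^7 - 7x^3
Δ D f = 168x^6 + 504x^5 + 840x^4 + 840x^3 + 483x^2 + 147x + 17

g(x) = 168x^6 + 504x^5 + 840x^4 + 840x^3 + 483x^2 + 147x + 17


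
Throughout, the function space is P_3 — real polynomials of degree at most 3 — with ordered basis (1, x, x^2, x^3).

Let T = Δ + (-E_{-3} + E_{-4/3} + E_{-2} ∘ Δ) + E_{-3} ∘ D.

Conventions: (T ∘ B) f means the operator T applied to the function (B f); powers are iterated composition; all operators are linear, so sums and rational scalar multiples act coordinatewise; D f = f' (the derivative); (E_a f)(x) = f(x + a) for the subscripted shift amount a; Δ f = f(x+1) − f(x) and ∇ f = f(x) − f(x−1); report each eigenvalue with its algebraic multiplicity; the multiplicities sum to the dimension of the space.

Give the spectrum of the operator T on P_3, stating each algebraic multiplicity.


image of 1: 0
image of x: 14/3
image of x^2: (28/3)x - 137/9
image of x^3: 14x^2 - (137/3)x + 1610/27
the matrix is upper triangular; its diagonal is (0, 0, 0, 0)
for a triangular matrix the eigenvalues are the diagonal entries, with algebraic multiplicity their repetition count

λ = 0 (multiplicity 4)


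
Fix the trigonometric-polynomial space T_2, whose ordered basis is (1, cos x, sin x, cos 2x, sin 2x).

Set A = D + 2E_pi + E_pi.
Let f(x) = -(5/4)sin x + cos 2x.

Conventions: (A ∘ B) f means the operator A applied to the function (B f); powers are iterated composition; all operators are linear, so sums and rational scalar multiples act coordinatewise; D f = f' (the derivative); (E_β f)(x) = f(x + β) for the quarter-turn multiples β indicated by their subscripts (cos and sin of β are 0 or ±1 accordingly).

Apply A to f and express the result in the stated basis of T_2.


g(x) = -(5/4)cos x + (15/4)sin x + 3cos 2x - 2sin 2x

D f = -(5/4)cos x - 2sin 2x
E_pi f = (5/4)sin x + cos 2x
(2E_pi) f = (5/2)sin x + 2cos 2x
E_pi f = (5/4)sin x + cos 2x
(D + 2E_pi + E_pi) f = -(5/4)cos x + (15/4)sin x + 3cos 2x - 2sin 2x


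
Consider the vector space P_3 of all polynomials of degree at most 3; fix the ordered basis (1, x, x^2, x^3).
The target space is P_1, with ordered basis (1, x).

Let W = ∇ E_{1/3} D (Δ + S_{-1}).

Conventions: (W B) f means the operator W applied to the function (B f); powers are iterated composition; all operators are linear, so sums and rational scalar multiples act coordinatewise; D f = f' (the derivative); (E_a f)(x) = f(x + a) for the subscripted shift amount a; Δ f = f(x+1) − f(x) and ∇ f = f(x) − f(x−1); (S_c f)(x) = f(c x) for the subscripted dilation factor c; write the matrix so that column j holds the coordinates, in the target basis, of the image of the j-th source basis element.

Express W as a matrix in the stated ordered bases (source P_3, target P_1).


image of 1: 0
image of x: 0
image of x^2: 2
image of x^3: -6x + 7
each image's coordinates form column j of the matrix

the matrix is [[0, 0, 2, 7]; [0, 0, 0, -6]] (rows listed top to bottom)


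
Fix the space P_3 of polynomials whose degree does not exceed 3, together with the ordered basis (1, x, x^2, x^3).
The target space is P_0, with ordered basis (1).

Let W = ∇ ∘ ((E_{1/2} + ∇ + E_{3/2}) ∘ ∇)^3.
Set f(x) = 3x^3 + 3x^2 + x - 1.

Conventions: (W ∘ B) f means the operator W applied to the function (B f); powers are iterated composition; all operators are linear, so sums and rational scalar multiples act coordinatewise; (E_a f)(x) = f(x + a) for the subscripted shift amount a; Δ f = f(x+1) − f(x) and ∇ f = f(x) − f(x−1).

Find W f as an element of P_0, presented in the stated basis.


∇ f = 9x^2 - 3x + 1
E_{1/2} ∇ f = 9x^2 + 6x + 7/4
∇ ∇ f = 18x - 12
E_{3/2} ∇ f = 9x^2 + 24x + 67/4
(E_{1/2} + ∇ + E_{3/2}) ∇ f = 18x^2 + 48x + 13/2
∇ ((E_{1/2} + ∇ + E_{3/2}) ∘ ∇) f = 36x + 30
E_{1/2} ∇ ((E_{1/2} + ∇ + E_{3/2}) ∘ ∇) f = 36x + 48
∇ ∇ ((E_{1/2} + ∇ + E_{3/2}) ∘ ∇) f = 36
E_{3/2} ∇ ((E_{1/2} + ∇ + E_{3/2}) ∘ ∇) f = 36x + 84
(E_{1/2} + ∇ + E_{3/2}) ∇ ((E_{1/2} + ∇ + E_{3/2}) ∘ ∇) f = 72x + 168
∇ ((E_{1/2} + ∇ + E_{3/2}) ∘ ∇) ((E_{1/2} + ∇ + E_{3/2}) ∘ ∇) f = 72
E_{1/2} ∇ ((E_{1/2} + ∇ + E_{3/2}) ∘ ∇) ((E_{1/2} + ∇ + E_{3/2}) ∘ ∇) f = 72
∇ ∇ ((E_{1/2} + ∇ + E_{3/2}) ∘ ∇) ((E_{1/2} + ∇ + E_{3/2}) ∘ ∇) f = 0
E_{3/2} ∇ ((E_{1/2} + ∇ + E_{3/2}) ∘ ∇) ((E_{1/2} + ∇ + E_{3/2}) ∘ ∇) f = 72
(E_{1/2} + ∇ + E_{3/2}) ∇ ((E_{1/2} + ∇ + E_{3/2}) ∘ ∇) ((E_{1/2} + ∇ + E_{3/2}) ∘ ∇) f = 144
∇ ((E_{1/2} + ∇ + E_{3/2}) ∘ ∇)^3 f = 0

the image equals g(x) = 0


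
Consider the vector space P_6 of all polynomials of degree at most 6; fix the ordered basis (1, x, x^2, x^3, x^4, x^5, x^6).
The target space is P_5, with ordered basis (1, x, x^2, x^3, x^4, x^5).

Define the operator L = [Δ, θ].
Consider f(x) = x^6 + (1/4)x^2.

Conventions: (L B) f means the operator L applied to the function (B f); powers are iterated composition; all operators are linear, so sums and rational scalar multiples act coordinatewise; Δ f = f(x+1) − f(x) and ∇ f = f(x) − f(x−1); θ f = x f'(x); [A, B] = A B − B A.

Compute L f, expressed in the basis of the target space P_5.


θ f = 6x^6 + (1/2)x^2
Δ θ f = 36x^5 + 90x^4 + 120x^3 + 90x^2 + 37x + 13/2
Δ f = 6x^5 + 15x^4 + 20x^3 + 15x^2 + (13/2)x + 5/4
θ Δ f = 30x^5 + 60x^4 + 60x^3 + 30x^2 + (13/2)x
[Δ, θ] f = 6x^5 + 30x^4 + 60x^3 + 60x^2 + (61/2)x + 13/2

the result is g(x) = 6x^5 + 30x^4 + 60x^3 + 60x^2 + (61/2)x + 13/2


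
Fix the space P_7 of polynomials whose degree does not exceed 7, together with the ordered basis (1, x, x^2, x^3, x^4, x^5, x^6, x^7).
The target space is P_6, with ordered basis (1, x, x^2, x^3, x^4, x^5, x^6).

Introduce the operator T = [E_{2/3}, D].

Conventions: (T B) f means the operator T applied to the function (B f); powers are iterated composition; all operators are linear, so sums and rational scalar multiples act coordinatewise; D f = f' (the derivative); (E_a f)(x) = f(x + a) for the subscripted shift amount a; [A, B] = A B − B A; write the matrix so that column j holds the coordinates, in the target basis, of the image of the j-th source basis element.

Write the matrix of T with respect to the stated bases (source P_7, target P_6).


the matrix is [[0, 0, 0, 0, 0, 0, 0, 0]; [0, 0, 0, 0, 0, 0, 0, 0]; [0, 0, 0, 0, 0, 0, 0, 0]; [0, 0, 0, 0, 0, 0, 0, 0]; [0, 0, 0, 0, 0, 0, 0, 0]; [0, 0, 0, 0, 0, 0, 0, 0]; [0, 0, 0, 0, 0, 0, 0, 0]] (rows listed top to bottom)

image of 1: 0
image of x: 0
image of x^2: 0
image of x^3: 0
image of x^4: 0
image of x^5: 0
image of x^6: 0
image of x^7: 0
each image's coordinates form column j of the matrix


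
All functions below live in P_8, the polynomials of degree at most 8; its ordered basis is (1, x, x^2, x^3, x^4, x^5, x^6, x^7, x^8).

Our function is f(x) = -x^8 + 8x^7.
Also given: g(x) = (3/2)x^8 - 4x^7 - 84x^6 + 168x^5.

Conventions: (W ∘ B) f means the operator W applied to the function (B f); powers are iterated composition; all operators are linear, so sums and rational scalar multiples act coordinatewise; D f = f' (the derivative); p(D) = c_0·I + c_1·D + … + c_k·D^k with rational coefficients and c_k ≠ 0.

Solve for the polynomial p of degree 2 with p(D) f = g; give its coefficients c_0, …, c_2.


c_0 = -3/2, c_1 = -1, c_2 = 1/2

D^0 f = -x^8 + 8x^7
D^1 f = -8x^7 + 56x^6
D^2 f = -56x^6 + 336x^5
matching coefficients of g against c_0 f + c_1 Df + … from the top degree down determines the c_i
solution: c_0 = -3/2, c_1 = -1, c_2 = 1/2


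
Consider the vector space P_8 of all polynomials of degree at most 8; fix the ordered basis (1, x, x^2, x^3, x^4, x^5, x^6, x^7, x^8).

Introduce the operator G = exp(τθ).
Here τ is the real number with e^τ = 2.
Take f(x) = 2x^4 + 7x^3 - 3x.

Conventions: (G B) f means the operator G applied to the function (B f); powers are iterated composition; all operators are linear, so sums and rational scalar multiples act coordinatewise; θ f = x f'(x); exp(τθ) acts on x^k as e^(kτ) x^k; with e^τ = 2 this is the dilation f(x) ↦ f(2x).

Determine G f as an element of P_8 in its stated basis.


exp(τθ) x^k = e^(kτ) x^k; with e^τ = 2 this sends x^k to 2^k x^k
x ↦ 2 x
x^3 ↦ 8 x^3
x^4 ↦ 16 x^4
applying this coordinatewise to f: exp(τθ) f = 32x^4 + 56x^3 - 6x

g(x) = 32x^4 + 56x^3 - 6x


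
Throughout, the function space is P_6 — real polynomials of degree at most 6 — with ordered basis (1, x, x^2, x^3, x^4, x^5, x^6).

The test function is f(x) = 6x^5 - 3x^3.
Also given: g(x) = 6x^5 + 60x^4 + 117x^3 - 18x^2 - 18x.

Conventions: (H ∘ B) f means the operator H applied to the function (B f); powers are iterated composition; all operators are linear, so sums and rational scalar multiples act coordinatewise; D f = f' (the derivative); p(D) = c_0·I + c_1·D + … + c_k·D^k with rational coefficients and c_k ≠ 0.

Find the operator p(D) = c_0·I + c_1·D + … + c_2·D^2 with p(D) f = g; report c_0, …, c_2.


c_0 = 1, c_1 = 2, c_2 = 1

D^0 f = 6x^5 - 3x^3
D^1 f = 30x^4 - 9x^2
D^2 f = 120x^3 - 18x
matching coefficients of g against c_0 f + c_1 Df + … from the top degree down determines the c_i
solution: c_0 = 1, c_1 = 2, c_2 = 1


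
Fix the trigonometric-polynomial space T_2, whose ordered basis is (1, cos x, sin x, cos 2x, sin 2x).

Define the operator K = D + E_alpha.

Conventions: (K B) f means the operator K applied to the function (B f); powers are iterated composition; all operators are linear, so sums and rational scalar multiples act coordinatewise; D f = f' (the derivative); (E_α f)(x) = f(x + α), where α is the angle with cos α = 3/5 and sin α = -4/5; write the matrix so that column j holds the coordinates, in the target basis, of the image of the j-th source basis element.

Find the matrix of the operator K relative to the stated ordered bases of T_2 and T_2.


image of 1: 1
image of cos x: (3/5)cos x - (1/5)sin x
image of sin x: (1/5)cos x + (3/5)sin x
image of cos 2x: -(7/25)cos 2x - (26/25)sin 2x
image of sin 2x: (26/25)cos 2x - (7/25)sin 2x
each image's coordinates form column j of the matrix

the matrix is [[1, 0, 0, 0, 0]; [0, 3/5, 1/5, 0, 0]; [0, -1/5, 3/5, 0, 0]; [0, 0, 0, -7/25, 26/25]; [0, 0, 0, -26/25, -7/25]] (rows listed top to bottom)


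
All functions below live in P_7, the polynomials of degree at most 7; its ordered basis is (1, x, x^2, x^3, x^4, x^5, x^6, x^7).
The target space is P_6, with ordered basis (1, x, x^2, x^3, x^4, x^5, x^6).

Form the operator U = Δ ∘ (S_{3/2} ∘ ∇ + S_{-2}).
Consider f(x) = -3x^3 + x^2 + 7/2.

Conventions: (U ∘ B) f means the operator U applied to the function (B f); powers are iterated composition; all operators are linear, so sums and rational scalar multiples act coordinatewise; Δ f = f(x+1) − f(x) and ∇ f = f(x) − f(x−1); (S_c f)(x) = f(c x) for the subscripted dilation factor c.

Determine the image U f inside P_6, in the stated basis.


∇ f = -9x^2 + 11x - 4
S_{3/2} ∇ f = -(81/4)x^2 + (33/2)x - 4
S_{-2} f = 24x^3 + 4x^2 + 7/2
(S_{3/2} ∘ ∇ + S_{-2}) f = 24x^3 - (65/4)x^2 + (33/2)x - 1/2
Δ (S_{3/2} ∘ ∇ + S_{-2}) f = 72x^2 + (79/2)x + 97/4

the image equals g(x) = 72x^2 + (79/2)x + 97/4


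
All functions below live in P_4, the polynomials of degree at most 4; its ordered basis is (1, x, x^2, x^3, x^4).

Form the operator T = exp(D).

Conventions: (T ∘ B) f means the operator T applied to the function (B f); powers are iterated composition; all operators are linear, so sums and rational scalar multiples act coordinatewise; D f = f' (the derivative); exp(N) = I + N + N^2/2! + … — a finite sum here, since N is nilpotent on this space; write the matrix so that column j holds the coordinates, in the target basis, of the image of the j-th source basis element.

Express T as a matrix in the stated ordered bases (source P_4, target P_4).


image of 1: 1
image of x: x + 1
image of x^2: x^2 + 2x + 1
image of x^3: x^3 + 3x^2 + 3x + 1
image of x^4: x^4 + 4x^3 + 6x^2 + 4x + 1
each image's coordinates form column j of the matrix

the matrix is [[1, 1, 1, 1, 1]; [0, 1, 2, 3, 4]; [0, 0, 1, 3, 6]; [0, 0, 0, 1, 4]; [0, 0, 0, 0, 1]] (rows listed top to bottom)


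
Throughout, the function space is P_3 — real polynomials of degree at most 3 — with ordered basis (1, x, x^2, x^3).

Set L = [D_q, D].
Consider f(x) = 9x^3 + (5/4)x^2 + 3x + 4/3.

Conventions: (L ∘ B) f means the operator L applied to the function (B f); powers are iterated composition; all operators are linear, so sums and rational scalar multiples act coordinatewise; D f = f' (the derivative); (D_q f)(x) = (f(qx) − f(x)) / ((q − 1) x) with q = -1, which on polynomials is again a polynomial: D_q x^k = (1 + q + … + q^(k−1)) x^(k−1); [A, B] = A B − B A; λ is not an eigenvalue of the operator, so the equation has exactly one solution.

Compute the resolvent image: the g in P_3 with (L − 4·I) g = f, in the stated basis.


g(x) = -(9/4)x^3 - (5/16)x^2 + (3/8)x - 47/96

write g with unknown coordinates in the stated basis and equate coefficients in (L − 4·I) g = f
solving from the highest basis element down gives g = -(9/4)x^3 - (5/16)x^2 + (3/8)x - 47/96
check: L g = (9/2)x - 5/8
so L g − 4·g = 9x^3 + (5/4)x^2 + 3x + 4/3 = f ✓


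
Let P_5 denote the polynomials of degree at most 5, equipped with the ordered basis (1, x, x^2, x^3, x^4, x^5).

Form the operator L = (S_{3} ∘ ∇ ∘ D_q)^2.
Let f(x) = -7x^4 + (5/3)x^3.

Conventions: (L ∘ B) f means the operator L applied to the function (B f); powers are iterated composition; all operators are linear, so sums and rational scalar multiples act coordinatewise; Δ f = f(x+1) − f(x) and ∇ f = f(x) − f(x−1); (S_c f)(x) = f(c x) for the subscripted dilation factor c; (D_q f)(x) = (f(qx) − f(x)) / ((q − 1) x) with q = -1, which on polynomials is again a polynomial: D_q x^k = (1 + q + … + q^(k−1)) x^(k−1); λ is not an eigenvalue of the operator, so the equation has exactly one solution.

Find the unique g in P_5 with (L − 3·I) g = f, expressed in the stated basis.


the result is g(x) = (7/3)x^4 - (5/9)x^3

write g with unknown coordinates in the stated basis and equate coefficients in (L − 3·I) g = f
solving from the highest basis element down gives g = (7/3)x^4 - (5/9)x^3
check: L g = 0
so L g − 3·g = -7x^4 + (5/3)x^3 = f ✓


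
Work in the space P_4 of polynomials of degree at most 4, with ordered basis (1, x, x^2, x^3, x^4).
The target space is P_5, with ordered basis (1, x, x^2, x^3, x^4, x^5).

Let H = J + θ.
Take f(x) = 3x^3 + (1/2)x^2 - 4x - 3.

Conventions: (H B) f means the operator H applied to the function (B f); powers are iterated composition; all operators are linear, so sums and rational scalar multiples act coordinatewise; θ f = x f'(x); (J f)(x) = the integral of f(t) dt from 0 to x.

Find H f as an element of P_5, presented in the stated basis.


J f = (3/4)x^4 + (1/6)x^3 - 2x^2 - 3x
θ f = 9x^3 + x^2 - 4x
(J + θ) f = (3/4)x^4 + (55/6)x^3 - x^2 - 7x

the image equals g(x) = (3/4)x^4 + (55/6)x^3 - x^2 - 7x


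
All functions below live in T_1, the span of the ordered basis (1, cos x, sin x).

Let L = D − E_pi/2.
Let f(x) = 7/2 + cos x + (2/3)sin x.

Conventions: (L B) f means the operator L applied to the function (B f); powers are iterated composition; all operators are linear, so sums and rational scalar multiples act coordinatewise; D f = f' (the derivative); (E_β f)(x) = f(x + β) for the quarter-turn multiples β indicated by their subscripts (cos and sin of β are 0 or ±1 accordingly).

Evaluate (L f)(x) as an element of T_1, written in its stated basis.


the image equals g(x) = -7/2

D f = (2/3)cos x - sin x
E_pi/2 f = 7/2 + (2/3)cos x - sin x
(-E_pi/2) f = -7/2 - (2/3)cos x + sin x
(D − E_pi/2) f = -7/2


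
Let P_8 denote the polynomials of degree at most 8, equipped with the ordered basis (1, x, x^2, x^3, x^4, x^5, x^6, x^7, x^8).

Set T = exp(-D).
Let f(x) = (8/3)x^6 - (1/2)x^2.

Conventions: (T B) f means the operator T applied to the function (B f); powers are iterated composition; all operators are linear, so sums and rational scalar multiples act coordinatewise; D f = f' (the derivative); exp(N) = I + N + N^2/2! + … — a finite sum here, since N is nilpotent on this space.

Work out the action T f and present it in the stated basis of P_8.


order-1 term: -16x^5 + x
order-2 term: 40x^4 - 1/2
order-3 term: -(160/3)x^3
order-4 term: 40x^2
order-5 term: -16x
order-6 term: 8/3
the series for exp(-D) f terminates at order 6
exp(-D) f = (8/3)x^6 - 16x^5 + 40x^4 - (160/3)x^3 + (79/2)x^2 - 15x + 13/6

g(x) = (8/3)x^6 - 16x^5 + 40x^4 - (160/3)x^3 + (79/2)x^2 - 15x + 13/6


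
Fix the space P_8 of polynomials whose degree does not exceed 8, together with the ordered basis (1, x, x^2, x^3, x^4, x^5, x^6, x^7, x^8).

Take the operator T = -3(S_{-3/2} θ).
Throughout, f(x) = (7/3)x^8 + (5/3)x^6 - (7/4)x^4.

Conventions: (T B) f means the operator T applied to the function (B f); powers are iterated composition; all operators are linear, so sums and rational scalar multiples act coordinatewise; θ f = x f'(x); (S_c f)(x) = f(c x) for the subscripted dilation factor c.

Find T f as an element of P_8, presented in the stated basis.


the image equals g(x) = -(45927/32)x^8 - (10935/32)x^6 + (1701/16)x^4

θ f = (56/3)x^8 + 10x^6 - 7x^4
S_{-3/2} θ f = (15309/32)x^8 + (3645/32)x^6 - (567/16)x^4
(-3(S_{-3/2} θ)) f = -(45927/32)x^8 - (10935/32)x^6 + (1701/16)x^4


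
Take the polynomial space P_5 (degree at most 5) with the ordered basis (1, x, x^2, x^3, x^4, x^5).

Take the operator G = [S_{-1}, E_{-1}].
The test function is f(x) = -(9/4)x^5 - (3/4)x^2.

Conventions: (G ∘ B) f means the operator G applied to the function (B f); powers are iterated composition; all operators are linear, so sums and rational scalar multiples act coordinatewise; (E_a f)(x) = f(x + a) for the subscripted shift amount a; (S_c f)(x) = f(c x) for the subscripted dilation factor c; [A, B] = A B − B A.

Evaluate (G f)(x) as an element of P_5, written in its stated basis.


g(x) = (45/2)x^4 + 45x^2 - 3x + 9/2

E_{-1} f = -(9/4)x^5 + (45/4)x^4 - (45/2)x^3 + (87/4)x^2 - (39/4)x + 3/2
S_{-1} E_{-1} f = (9/4)x^5 + (45/4)x^4 + (45/2)x^3 + (87/4)x^2 + (39/4)x + 3/2
S_{-1} f = (9/4)x^5 - (3/4)x^2
E_{-1} S_{-1} f = (9/4)x^5 - (45/4)x^4 + (45/2)x^3 - (93/4)x^2 + (51/4)x - 3
[S_{-1}, E_{-1}] f = (45/2)x^4 + 45x^2 - 3x + 9/2


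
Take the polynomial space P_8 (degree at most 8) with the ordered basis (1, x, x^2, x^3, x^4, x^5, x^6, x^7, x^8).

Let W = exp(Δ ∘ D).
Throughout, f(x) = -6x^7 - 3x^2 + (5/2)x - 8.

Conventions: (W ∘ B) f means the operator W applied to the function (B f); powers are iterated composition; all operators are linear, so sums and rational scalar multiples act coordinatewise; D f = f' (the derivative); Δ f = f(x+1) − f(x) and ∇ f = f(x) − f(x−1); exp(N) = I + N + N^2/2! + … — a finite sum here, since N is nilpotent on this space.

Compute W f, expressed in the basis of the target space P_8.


the image equals g(x) = -6x^7 - 252x^5 - 630x^4 - 3360x^3 - 8193x^2 - (28219/2)x - 11396

order-1 term: -252x^5 - 630x^4 - 840x^3 - 630x^2 - 252x - 48
order-2 term: -2520x^3 - 7560x^2 - 8820x - 3780
order-3 term: -5040x - 7560
the series for exp(Δ ∘ D) f terminates at order 3
exp(Δ ∘ D) f = -6x^7 - 252x^5 - 630x^4 - 3360x^3 - 8193x^2 - (28219/2)x - 11396


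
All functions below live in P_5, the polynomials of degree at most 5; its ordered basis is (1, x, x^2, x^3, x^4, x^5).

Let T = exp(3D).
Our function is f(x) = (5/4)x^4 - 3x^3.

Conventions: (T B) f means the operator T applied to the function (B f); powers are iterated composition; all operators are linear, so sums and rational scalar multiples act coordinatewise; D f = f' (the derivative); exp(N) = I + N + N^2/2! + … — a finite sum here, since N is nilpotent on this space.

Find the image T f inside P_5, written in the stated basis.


the result is g(x) = (5/4)x^4 + 12x^3 + (81/2)x^2 + 54x + 81/4

order-1 term: 15x^3 - 27x^2
order-2 term: (135/2)x^2 - 81x
order-3 term: 135x - 81
order-4 term: 405/4
the series for exp(3D) f terminates at order 4
exp(3D) f = (5/4)x^4 + 12x^3 + (81/2)x^2 + 54x + 81/4


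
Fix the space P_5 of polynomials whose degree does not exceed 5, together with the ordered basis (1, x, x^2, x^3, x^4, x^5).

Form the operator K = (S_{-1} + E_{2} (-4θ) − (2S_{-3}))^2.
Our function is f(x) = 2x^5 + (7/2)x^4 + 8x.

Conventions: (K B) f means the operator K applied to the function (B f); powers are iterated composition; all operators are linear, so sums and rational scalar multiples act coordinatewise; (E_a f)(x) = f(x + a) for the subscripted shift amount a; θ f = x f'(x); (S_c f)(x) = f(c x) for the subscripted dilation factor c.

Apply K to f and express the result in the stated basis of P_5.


the image equals g(x) = 432450x^5 - (11097/2)x^4 - 697472x^3 - 835456x^2 - 530680x + 49920

S_{-1} f = -2x^5 + (7/2)x^4 - 8x
θ f = 10x^5 + 14x^4 + 8x
(-4θ) f = -40x^5 - 56x^4 - 32x
E_{2} (-4θ) f = -40x^5 - 456x^4 - 2048x^3 - 4544x^2 - 5024x - 2240
S_{-3} f = -486x^5 + (567/2)x^4 - 24x
(2S_{-3}) f = -972x^5 + 567x^4 - 48x
(-(2S_{-3})) f = 972x^5 - 567x^4 + 48x
(S_{-1} + E_{2} (-4θ) − (2S_{-3})) f = 930x^5 - (2039/2)x^4 - 2048x^3 - 4544x^2 - 4984x - 2240
S_{-1} (S_{-1} + E_{2} (-4θ) − (2S_{-3})) f = -930x^5 - (2039/2)x^4 + 2048x^3 - 4544x^2 + 4984x - 2240
θ (S_{-1} + E_{2} (-4θ) − (2S_{-3})) f = 4650x^5 - 4078x^4 - 6144x^3 - 9088x^2 - 4984x
(-4θ) (S_{-1} + E_{2} (-4θ) − (2S_{-3})) f = -18600x^5 + 16312x^4 + 24576x^3 + 36352x^2 + 19936x
E_{2} (-4θ) (S_{-1} + E_{2} (-4θ) − (2S_{-3})) f = -18600x^5 - 169688x^4 - 588928x^3 - 912704x^2 - 505760x + 47680
S_{-3} (S_{-1} + E_{2} (-4θ) − (2S_{-3})) f = -225990x^5 - (165159/2)x^4 + 55296x^3 - 40896x^2 + 14952x - 2240
(2S_{-3}) (S_{-1} + E_{2} (-4θ) − (2S_{-3})) f = -451980x^5 - 165159x^4 + 110592x^3 - 81792x^2 + 29904x - 4480
(-(2S_{-3})) (S_{-1} + E_{2} (-4θ) − (2S_{-3})) f = 451980x^5 + 165159x^4 - 110592x^3 + 81792x^2 - 29904x + 4480
(S_{-1} + E_{2} (-4θ) − (2S_{-3})) (S_{-1} + E_{2} (-4θ) − (2S_{-3})) f = 432450x^5 - (11097/2)x^4 - 697472x^3 - 835456x^2 - 530680x + 49920


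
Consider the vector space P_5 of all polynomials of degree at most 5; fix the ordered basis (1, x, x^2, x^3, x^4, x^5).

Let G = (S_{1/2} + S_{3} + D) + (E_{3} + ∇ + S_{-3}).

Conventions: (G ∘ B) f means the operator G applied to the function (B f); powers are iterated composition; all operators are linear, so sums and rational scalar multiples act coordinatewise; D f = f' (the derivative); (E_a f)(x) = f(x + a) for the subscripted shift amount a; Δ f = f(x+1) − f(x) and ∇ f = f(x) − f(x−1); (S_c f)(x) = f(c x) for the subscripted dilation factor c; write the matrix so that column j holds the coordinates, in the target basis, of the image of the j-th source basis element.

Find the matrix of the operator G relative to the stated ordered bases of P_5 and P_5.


image of 1: 4
image of x: (3/2)x + 5
image of x^2: (77/4)x^2 + 10x + 8
image of x^3: (9/8)x^3 + 15x^2 + 24x + 28
image of x^4: (2609/16)x^4 + 20x^3 + 48x^2 + 112x + 80
image of x^5: (33/32)x^5 + 25x^4 + 80x^3 + 280x^2 + 400x + 244
each image's coordinates form column j of the matrix

the matrix is [[4, 5, 8, 28, 80, 244]; [0, 3/2, 10, 24, 112, 400]; [0, 0, 77/4, 15, 48, 280]; [0, 0, 0, 9/8, 20, 80]; [0, 0, 0, 0, 2609/16, 25]; [0, 0, 0, 0, 0, 33/32]] (rows listed top to bottom)


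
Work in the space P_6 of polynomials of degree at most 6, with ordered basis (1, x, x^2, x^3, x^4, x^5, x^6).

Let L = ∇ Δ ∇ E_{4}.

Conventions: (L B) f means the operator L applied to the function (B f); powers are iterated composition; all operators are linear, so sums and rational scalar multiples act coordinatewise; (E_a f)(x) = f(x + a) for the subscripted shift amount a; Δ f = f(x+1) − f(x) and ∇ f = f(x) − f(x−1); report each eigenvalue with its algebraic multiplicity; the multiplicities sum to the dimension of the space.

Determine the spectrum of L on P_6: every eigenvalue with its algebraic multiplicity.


image of 1: 0
image of x: 0
image of x^2: 0
image of x^3: 6
image of x^4: 24x + 84
image of x^5: 60x^2 + 420x + 750
image of x^6: 120x^3 + 1260x^2 + 4500x + 5460
the matrix is upper triangular; its diagonal is (0, 0, 0, 0, 0, 0, 0)
for a triangular matrix the eigenvalues are the diagonal entries, with algebraic multiplicity their repetition count

λ = 0 (multiplicity 7)


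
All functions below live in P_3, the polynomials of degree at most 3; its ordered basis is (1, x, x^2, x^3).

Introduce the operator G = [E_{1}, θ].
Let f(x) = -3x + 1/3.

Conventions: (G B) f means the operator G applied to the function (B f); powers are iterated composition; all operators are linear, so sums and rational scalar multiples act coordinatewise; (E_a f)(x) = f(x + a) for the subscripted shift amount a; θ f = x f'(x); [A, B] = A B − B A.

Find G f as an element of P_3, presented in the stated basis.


g(x) = -3

θ f = -3x
E_{1} θ f = -3x - 3
E_{1} f = -3x - 8/3
θ E_{1} f = -3x
[E_{1}, θ] f = -3


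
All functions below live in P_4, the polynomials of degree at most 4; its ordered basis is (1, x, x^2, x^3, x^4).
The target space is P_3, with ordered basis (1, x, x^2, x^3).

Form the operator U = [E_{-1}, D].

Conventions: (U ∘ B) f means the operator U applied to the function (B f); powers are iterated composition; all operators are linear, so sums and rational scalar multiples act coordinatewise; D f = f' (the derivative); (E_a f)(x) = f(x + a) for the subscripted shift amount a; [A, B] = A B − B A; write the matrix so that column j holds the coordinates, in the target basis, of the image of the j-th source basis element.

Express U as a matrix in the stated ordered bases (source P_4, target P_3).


image of 1: 0
image of x: 0
image of x^2: 0
image of x^3: 0
image of x^4: 0
each image's coordinates form column j of the matrix

the matrix is [[0, 0, 0, 0, 0]; [0, 0, 0, 0, 0]; [0, 0, 0, 0, 0]; [0, 0, 0, 0, 0]] (rows listed top to bottom)


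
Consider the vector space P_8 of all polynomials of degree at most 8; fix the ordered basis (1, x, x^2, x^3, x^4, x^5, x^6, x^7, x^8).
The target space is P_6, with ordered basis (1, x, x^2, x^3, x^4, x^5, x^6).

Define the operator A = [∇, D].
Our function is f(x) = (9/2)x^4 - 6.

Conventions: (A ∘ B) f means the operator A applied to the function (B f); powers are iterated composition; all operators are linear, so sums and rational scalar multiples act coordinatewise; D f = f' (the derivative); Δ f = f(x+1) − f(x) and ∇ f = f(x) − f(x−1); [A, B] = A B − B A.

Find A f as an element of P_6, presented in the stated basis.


D f = 18x^3
∇ D f = 54x^2 - 54x + 18
∇ f = 18x^3 - 27x^2 + 18x - 9/2
D ∇ f = 54x^2 - 54x + 18
[∇, D] f = 0

the result is g(x) = 0


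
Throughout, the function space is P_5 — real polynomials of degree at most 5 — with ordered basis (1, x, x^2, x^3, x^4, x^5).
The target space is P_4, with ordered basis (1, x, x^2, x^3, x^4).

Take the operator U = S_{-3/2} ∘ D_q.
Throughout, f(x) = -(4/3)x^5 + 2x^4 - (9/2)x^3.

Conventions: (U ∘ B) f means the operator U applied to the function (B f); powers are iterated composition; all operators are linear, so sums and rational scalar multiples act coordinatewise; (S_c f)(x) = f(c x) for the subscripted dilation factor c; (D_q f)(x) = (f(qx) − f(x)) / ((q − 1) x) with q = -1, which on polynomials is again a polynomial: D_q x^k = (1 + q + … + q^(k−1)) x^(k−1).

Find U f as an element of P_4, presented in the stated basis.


D_q f = -(4/3)x^4 - (9/2)x^2
S_{-3/2} D_q f = -(27/4)x^4 - (81/8)x^2

the image equals g(x) = -(27/4)x^4 - (81/8)x^2


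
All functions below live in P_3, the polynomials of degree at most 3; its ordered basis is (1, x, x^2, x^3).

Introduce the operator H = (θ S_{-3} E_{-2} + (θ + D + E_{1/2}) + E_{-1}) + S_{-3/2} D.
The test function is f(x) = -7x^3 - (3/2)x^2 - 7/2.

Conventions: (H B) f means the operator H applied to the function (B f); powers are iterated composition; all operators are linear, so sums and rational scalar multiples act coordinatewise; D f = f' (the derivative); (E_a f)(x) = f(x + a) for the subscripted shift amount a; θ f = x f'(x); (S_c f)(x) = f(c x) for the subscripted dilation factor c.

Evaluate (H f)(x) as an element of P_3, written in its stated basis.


E_{-2} f = -7x^3 + (81/2)x^2 - 78x + 93/2
S_{-3} E_{-2} f = 189x^3 + (729/2)x^2 + 234x + 93/2
θ S_{-3} E_{-2} f = 567x^3 + 729x^2 + 234x
θ f = -21x^3 - 3x^2
D f = -21x^2 - 3x
E_{1/2} f = -7x^3 - 12x^2 - (27/4)x - 19/4
(θ + D + E_{1/2}) f = -28x^3 - 36x^2 - (39/4)x - 19/4
E_{-1} f = -7x^3 + (39/2)x^2 - 18x + 2
(θ S_{-3} E_{-2} + (θ + D + E_{1/2}) + E_{-1}) f = 532x^3 + (1425/2)x^2 + (825/4)x - 11/4
D f = -21x^2 - 3x
S_{-3/2} D f = -(189/4)x^2 + (9/2)x
((θ S_{-3} E_{-2} + (θ + D + E_{1/2}) + E_{-1}) + S_{-3/2} D) f = 532x^3 + (2661/4)x^2 + (843/4)x - 11/4

the result is g(x) = 532x^3 + (2661/4)x^2 + (843/4)x - 11/4


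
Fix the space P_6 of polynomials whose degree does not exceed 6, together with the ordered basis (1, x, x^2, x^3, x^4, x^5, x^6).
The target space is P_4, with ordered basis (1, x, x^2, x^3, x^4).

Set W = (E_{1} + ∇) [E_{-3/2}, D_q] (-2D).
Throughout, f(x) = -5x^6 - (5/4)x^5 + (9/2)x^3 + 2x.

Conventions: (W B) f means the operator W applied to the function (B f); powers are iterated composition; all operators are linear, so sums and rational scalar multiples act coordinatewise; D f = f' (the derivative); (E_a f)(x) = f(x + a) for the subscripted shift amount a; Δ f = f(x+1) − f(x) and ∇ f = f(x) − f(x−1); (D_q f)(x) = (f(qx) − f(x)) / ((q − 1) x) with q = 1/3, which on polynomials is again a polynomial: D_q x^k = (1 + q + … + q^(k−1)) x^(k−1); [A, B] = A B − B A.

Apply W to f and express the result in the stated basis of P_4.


the image equals g(x) = (1160/9)x^3 + (175/3)x^2 - 1470x + 73873/36

D f = -30x^5 - (25/4)x^4 + (27/2)x^2 + 2
(-2D) f = 60x^5 + (25/2)x^4 - 27x^2 - 4
D_q (-2D) f = (2420/27)x^4 + (500/27)x^3 - 36x
E_{-3/2} D_q (-2D) f = (2420/27)x^4 - (14020/27)x^3 + (3380/3)x^2 - 1121x + 1781/4
E_{-3/2} (-2D) f = 60x^5 - (875/2)x^4 + 1275x^3 - (7533/4)x^2 + 1431x - 14627/32
D_q E_{-3/2} (-2D) f = (2420/27)x^4 - (17500/27)x^3 + (5525/3)x^2 - 2511x + 1431
[E_{-3/2}, D_q] (-2D) f = (1160/9)x^3 - 715x^2 + 1390x - 3943/4
E_{1} [E_{-3/2}, D_q] (-2D) f = (1160/9)x^3 - (985/3)x^2 + (1040/3)x - 6547/36
∇ [E_{-3/2}, D_q] (-2D) f = (1160/3)x^2 - (5450/3)x + 20105/9
(E_{1} + ∇) [E_{-3/2}, D_q] (-2D) f = (1160/9)x^3 + (175/3)x^2 - 1470x + 73873/36
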